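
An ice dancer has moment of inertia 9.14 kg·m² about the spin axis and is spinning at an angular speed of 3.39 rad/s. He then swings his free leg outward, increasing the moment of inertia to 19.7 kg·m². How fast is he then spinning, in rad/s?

No external torque acts about the spin axis, so angular momentum is conserved.
ω₂ = I₁ω₁ / I₂ = (9.140)(3.39 rad/s) / (19.70) = 1.573 rad/s.

ω₂ ≈ 1.57 rad/s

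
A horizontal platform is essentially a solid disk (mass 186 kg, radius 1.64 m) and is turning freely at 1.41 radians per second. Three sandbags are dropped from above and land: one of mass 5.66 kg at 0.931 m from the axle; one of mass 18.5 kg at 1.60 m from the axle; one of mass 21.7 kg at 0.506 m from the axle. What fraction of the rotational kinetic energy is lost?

fraction ≈ 0.188

The added mass arrives with no angular momentum about the axle, and any external torque about the axle is negligible, so the system's angular momentum is conserved.
I_p = ½(186)(1.64)² = 250.1 kg·m².
Added inertia Σmr² = (5.66)(0.931)² + (18.5)(1.60)² + (21.7)(0.506)² = 57.82 kg·m²; I_f = 250.1 + 57.82 = 308.0 kg·m².
ω_f = I_p ω_i / I_f = (250.1)(1.41) / 308.0 = 1.145 rad/s.
KE_i = ½(250.1)(1.410 rad/s)² = 248.6 J; KE_f = ½(308.0)(1.145)² = 202.0 J.
Fraction lost = 0.1878.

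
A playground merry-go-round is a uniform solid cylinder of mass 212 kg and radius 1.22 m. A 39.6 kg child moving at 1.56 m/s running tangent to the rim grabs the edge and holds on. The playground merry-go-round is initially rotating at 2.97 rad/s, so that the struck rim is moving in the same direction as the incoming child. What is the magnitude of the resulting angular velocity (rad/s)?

The axle reaction passes through the axle and exerts no torque about it; angular momentum about the axle is conserved through the impact.
I_p = ½(212)(1.22)² = 157.8 kg·m². Taking the sense of the child's angular momentum as positive, L_{child} = m v R = (39.6)(1.56)(1.22) = 75.37 kg·m²/s.
L_i = +I_p ω_p + m v R = +(157.8)(2.97) + 75.37 = 543.9 kg·m²/s.
After sticking, I_f = I_p + m R² = 157.8 + (39.6)(1.22)² = 216.7 kg·m².
ω_f = L_i / I_f = 543.9 / 216.7 = 2.510 rad/s.

|ω_f| ≈ 2.51 rad/s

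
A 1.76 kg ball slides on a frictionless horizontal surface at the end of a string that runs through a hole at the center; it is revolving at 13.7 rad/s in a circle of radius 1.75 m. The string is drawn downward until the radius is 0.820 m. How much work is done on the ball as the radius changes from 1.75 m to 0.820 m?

No torque about the axis ⇒ m r₁² ω₁ = m r₂² ω₂.
ω₂ = ω₁ (r₁/r₂)² = (13.7)(1.75/0.820)² = 62.40 rad/s.
W = ΔKE = ½m(v₂² − v₁²) = 1798 J.

W ≈ 1800 J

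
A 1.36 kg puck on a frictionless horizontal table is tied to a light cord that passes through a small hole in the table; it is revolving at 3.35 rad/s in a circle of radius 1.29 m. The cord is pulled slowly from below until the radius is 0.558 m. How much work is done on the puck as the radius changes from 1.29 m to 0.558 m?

No torque about the axis ⇒ m r₁² ω₁ = m r₂² ω₂.
ω₂ = ω₁ (r₁/r₂)² = (3.35)(1.29/0.558)² = 17.90 rad/s.
W = ΔKE = ½m(v₂² − v₁²) = 55.17 J.

W ≈ 55.2 J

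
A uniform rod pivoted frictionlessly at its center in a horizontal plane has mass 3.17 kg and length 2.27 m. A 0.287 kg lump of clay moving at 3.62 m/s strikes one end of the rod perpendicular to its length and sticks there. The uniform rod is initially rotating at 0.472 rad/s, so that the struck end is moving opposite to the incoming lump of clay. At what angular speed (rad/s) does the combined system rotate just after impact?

|ω_f| ≈ 0.310 rad/s

About the pivot the impulsive forces during the collision are internal, so angular momentum about that axis is conserved.
I_p = (1/12)(3.17)(2.27)² = 1.361 kg·m². Taking the sense of the lump of clay's angular momentum as positive, L_{lump} = m v R = (0.287)(3.62)(2.27/2) = 1.179 kg·m²/s.
L_i = −I_p ω_p + m v R = −(1.361)(0.472) + 1.179 = 0.5367 kg·m²/s.
After sticking, I_f = I_p + m R² = 1.361 + (0.287)(2.27/2)² = 1.731 kg·m².
ω_f = L_i / I_f = 0.5367 / 1.731 = 0.3101 rad/s.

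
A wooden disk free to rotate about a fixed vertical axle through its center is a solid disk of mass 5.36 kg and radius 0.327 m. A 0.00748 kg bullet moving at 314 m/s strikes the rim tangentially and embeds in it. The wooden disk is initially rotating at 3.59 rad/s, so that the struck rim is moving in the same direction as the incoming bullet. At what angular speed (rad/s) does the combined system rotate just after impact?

|ω_f| ≈ 6.25 rad/s

The axle reaction passes through the axle and exerts no torque about it; angular momentum about the axle is conserved through the impact.
I_p = ½(5.36)(0.327)² = 0.2866 kg·m². Taking the sense of the bullet's angular momentum as positive, L_{bullet} = m v R = (0.00748)(314)(0.327) = 0.7680 kg·m²/s.
L_i = +I_p ω_p + m v R = +(0.2866)(3.59) + 0.7680 = 1.797 kg·m²/s.
After sticking, I_f = I_p + m R² = 0.2866 + (0.00748)(0.327)² = 0.2874 kg·m².
ω_f = L_i / I_f = 1.797 / 0.2874 = 6.253 rad/s.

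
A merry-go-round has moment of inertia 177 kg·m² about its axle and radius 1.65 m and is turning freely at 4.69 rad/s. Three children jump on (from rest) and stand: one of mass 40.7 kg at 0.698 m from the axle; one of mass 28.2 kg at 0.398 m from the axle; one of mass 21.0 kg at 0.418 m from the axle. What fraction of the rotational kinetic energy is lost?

No external torque acts about the axle; L_before = L_after.
Added inertia Σmr² = (40.7)(0.698)² + (28.2)(0.398)² + (21.0)(0.418)² = 27.97 kg·m²; I_f = 177.0 + 27.97 = 205.0 kg·m².
ω_f = I_p ω_i / I_f = (177.0)(4.69) / 205.0 = 4.050 rad/s.
KE_i = ½(177.0)(4.690 rad/s)² = 1947 J; KE_f = ½(205.0)(4.050)² = 1681 J.
Fraction lost = 0.1364.

fraction ≈ 0.136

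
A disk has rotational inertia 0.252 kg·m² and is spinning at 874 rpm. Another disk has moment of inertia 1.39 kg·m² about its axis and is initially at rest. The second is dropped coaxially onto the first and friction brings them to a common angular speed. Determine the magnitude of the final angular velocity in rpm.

|ω_f| ≈ 134 rpm

No external torque acts about the common axis, so total angular momentum is conserved.
Taking A's sense as positive: L = (0.2520)(874) = 220.2 kg·m²·rpm.
Combined I = 0.2520 + 1.390 = 1.642 kg·m².
ω_f = L / I = 220.2 / 1.642 = 134.1 rpm.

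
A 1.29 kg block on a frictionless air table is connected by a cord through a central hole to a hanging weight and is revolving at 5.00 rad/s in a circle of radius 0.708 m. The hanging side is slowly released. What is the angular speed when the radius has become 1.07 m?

ω₂ ≈ 2.19 rad/s

No torque about the axis ⇒ m r₁² ω₁ = m r₂² ω₂.
ω₂ = ω₁ (r₁/r₂)² = (5.00)(0.708/1.07)² = 2.189 rad/s.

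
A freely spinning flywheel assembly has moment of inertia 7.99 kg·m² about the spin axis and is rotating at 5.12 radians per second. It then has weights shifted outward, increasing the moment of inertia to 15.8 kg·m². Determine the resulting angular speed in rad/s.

Angular momentum about the spin axis is conserved since the torque about it is zero.
ω₂ = I₁ω₁ / I₂ = (7.990)(5.12 rad/s) / (15.80) = 2.589 rad/s.

ω₂ ≈ 2.59 rad/s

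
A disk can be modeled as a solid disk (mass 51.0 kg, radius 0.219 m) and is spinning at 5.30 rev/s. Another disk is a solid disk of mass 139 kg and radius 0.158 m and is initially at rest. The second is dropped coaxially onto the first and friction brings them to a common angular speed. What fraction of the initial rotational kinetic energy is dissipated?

fraction ≈ 0.587

No external torque acts about the common axis, so total angular momentum is conserved.
Moments of inertia: I_A = ½(51.0)(0.219)² = 1.223 kg·m²; I_B = ½(139)(0.158)² = 1.735 kg·m².
Taking A's sense as positive: L = (1.223)(5.30) = 6.482 kg·m²·rev/s.
Combined I = 1.223 + 1.735 = 2.958 kg·m².
ω_f = L / I = 6.482 / 2.958 = 2.191 rev/s.
KE_i = ½ΣIω² = 678.1 J; KE_f = ½(2.958)(13.77)² = 280.4 J.
Fraction dissipated = (KE_i − KE_f)/KE_i = 0.5865.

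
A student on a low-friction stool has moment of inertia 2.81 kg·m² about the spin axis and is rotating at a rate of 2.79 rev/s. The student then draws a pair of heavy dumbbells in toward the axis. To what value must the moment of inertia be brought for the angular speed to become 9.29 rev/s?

I₂ ≈ 0.844 kg·m²

No external torque acts about the spin axis, so angular momentum is conserved.
I₂ = I₁ω₁ / ω₂ = (2.81)(2.79) / (9.29) = 0.8439 kg·m².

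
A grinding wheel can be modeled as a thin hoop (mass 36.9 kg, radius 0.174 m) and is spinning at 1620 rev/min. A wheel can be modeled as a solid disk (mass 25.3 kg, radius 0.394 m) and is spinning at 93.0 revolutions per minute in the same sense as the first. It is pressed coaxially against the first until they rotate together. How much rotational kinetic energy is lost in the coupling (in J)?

The coupling torques are internal; angular momentum about the shared axis is conserved.
Moments of inertia: I_A = (36.9)(0.174)² = 1.117 kg·m²; I_B = ½(25.3)(0.394)² = 1.964 kg·m².
Taking A's sense as positive: L = (1.117)(1620) + (1.964)(93.0) = 1992 kg·m²·rpm.
Combined I = 1.117 + 1.964 = 3.081 kg·m².
ω_f = L / I = 1992 / 3.081 = 646.7 rpm.
KE_i = ½ΣIω² = 16170 J; KE_f = ½(3.081)(67.72)² = 7065 J.

ΔKE lost ≈ 9100 J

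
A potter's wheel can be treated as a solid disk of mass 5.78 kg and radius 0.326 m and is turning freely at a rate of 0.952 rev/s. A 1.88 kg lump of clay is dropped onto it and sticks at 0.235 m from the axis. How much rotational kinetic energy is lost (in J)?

energy lost ≈ 1.39 J

No external torque acts about the axis; L_before = L_after.
I_p = ½(5.78)(0.326)² = 0.3071 kg·m².
Added inertia Σmr² = (1.88)(0.235)² = 0.1038 kg·m²; I_f = 0.3071 + 0.1038 = 0.4110 kg·m².
ω_f = I_p ω_i / I_f = (0.3071)(0.952) / 0.4110 = 0.7115 rev/s.
KE_i = ½(0.3071)(5.982 rad/s)² = 5.495 J; KE_f = ½(0.4110)(4.470)² = 4.106 J.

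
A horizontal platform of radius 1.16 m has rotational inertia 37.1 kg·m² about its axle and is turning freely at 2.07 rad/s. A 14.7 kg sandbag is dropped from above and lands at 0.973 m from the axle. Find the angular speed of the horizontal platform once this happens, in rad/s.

ω_f ≈ 1.51 rad/s

The added mass arrives with no angular momentum about the axle, and any external torque about the axle is negligible, so the system's angular momentum is conserved.
Added inertia Σmr² = (14.7)(0.973)² = 13.92 kg·m²; I_f = 37.10 + 13.92 = 51.02 kg·m².
ω_f = I_p ω_i / I_f = (37.10)(2.07) / 51.02 = 1.505 rad/s.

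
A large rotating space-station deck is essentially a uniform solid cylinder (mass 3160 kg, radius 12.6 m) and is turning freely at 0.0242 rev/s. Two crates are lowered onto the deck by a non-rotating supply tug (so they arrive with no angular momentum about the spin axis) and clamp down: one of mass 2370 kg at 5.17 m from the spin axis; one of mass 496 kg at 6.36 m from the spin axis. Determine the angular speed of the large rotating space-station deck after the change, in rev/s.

No external torque acts about the spin axis; L_before = L_after.
I_p = ½(3160)(12.6)² = 2.508e+05 kg·m².
Added inertia Σmr² = (2370)(5.17)² + (496)(6.36)² = 83410 kg·m²; I_f = 2.508e+05 + 83410 = 3.343e+05 kg·m².
ω_f = I_p ω_i / I_f = (2.508e+05)(0.0242) / 3.343e+05 = 0.01816 rev/s.

ω_f ≈ 0.0182 rev/s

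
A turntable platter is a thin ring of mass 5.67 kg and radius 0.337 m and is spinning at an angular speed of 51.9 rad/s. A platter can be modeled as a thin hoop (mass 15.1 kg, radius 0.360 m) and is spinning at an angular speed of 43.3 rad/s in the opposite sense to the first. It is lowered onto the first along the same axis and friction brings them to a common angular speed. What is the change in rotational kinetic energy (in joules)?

No external torque acts about the common axis, so total angular momentum is conserved.
Moments of inertia: I_A = (5.67)(0.337)² = 0.6439 kg·m²; I_B = (15.1)(0.360)² = 1.957 kg·m².
Taking A's sense as positive: L = (0.6439)(51.9) − (1.957)(43.3) = -51.32 kg·m²·rad/s.
Combined I = 0.6439 + 1.957 = 2.601 kg·m².
ω_f = L / I = -51.32 / 2.601 = -19.73 rad/s.
KE_i = ½ΣIω² = 2702 J; KE_f = ½(2.601)(19.73)² = 506.2 J.

ΔKE ≈ -2200 J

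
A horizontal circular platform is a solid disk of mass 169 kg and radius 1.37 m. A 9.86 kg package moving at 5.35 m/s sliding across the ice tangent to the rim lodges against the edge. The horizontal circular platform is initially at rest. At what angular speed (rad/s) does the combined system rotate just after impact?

|ω_f| ≈ 0.408 rad/s

About the central axle the impulsive forces during the collision are internal, so angular momentum about that axis is conserved.
I_p = ½(169)(1.37)² = 158.6 kg·m². Taking the sense of the package's angular momentum as positive, L_{package} = m v R = (9.86)(5.35)(1.37) = 72.27 kg·m²/s.
L_i = 0 + 72.27 = 72.27 kg·m²/s.
After sticking, I_f = I_p + m R² = 158.6 + (9.86)(1.37)² = 177.1 kg·m².
ω_f = L_i / I_f = 72.27 / 177.1 = 0.4081 rad/s.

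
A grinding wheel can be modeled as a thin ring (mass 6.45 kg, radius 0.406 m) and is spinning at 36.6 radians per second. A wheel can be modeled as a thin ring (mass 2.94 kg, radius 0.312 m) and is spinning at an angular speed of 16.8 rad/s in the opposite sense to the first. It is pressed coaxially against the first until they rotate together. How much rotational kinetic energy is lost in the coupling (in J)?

The coupling torques are internal; angular momentum about the shared axis is conserved.
Moments of inertia: I_A = (6.45)(0.406)² = 1.063 kg·m²; I_B = (2.94)(0.312)² = 0.2862 kg·m².
Taking A's sense as positive: L = (1.063)(36.6) − (0.2862)(16.8) = 34.10 kg·m²·rad/s.
Combined I = 1.063 + 0.2862 = 1.349 kg·m².
ω_f = L / I = 34.10 / 1.349 = 25.27 rad/s.
KE_i = ½ΣIω² = 752.5 J; KE_f = ½(1.349)(25.27)² = 431.0 J.

ΔKE lost ≈ 322 J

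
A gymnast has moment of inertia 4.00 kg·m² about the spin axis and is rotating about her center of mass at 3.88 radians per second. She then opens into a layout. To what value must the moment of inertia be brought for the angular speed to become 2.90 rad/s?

I₂ ≈ 5.35 kg·m²

With no external torque about the axis, L is conserved: I₁ω₁ = I₂ω₂.
I₂ = I₁ω₁ / ω₂ = (4.00)(3.88) / (2.90) = 5.352 kg·m².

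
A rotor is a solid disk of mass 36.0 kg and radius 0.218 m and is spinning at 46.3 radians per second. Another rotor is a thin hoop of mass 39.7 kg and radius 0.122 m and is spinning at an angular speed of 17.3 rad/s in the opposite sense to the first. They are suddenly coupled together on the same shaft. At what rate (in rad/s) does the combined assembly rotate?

No external torque acts about the common axis, so total angular momentum is conserved.
Moments of inertia: I_A = ½(36.0)(0.218)² = 0.8554 kg·m²; I_B = (39.7)(0.122)² = 0.5909 kg·m².
Taking A's sense as positive: L = (0.8554)(46.3) − (0.5909)(17.3) = 29.38 kg·m²·rad/s.
Combined I = 0.8554 + 0.5909 = 1.446 kg·m².
ω_f = L / I = 29.38 / 1.446 = 20.32 rad/s.

|ω_f| ≈ 20.3 rad/s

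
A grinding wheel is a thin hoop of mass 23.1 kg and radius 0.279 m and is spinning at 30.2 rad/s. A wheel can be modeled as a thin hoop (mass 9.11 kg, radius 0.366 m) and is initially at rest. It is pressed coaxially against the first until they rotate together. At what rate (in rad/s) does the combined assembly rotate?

No external torque acts about the common axis, so total angular momentum is conserved.
Moments of inertia: I_A = (23.1)(0.279)² = 1.798 kg·m²; I_B = (9.11)(0.366)² = 1.220 kg·m².
Taking A's sense as positive: L = (1.798)(30.2) = 54.30 kg·m²·rad/s.
Combined I = 1.798 + 1.220 = 3.018 kg·m².
ω_f = L / I = 54.30 / 3.018 = 17.99 rad/s.

|ω_f| ≈ 18.0 rad/s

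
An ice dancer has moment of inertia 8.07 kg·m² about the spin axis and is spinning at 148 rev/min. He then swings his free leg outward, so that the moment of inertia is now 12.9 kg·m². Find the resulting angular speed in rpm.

ω₂ ≈ 92.6 rpm

No external torque acts about the spin axis, so angular momentum is conserved.
ω₂ = I₁ω₁ / I₂ = (8.070)(148 rpm) / (12.90) = 92.59 rpm.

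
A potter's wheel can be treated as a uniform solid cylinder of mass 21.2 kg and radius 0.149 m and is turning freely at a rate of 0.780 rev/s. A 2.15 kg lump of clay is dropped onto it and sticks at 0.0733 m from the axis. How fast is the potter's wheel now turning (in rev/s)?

ω_f ≈ 0.744 rev/s

The added mass arrives with no angular momentum about the axis, and any external torque about the axis is negligible, so the system's angular momentum is conserved.
I_p = ½(21.2)(0.149)² = 0.2353 kg·m².
Added inertia Σmr² = (2.15)(0.0733)² = 0.01155 kg·m²; I_f = 0.2353 + 0.01155 = 0.2469 kg·m².
ω_f = I_p ω_i / I_f = (0.2353)(0.780) / 0.2469 = 0.7435 rev/s.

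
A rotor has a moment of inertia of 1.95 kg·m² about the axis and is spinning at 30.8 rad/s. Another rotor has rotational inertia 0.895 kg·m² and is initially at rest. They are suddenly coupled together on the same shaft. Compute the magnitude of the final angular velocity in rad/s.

No external torque acts about the common axis, so total angular momentum is conserved.
Taking A's sense as positive: L = (1.950)(30.8) = 60.06 kg·m²·rad/s.
Combined I = 1.950 + 0.8950 = 2.845 kg·m².
ω_f = L / I = 60.06 / 2.845 = 21.11 rad/s.

|ω_f| ≈ 21.1 rad/s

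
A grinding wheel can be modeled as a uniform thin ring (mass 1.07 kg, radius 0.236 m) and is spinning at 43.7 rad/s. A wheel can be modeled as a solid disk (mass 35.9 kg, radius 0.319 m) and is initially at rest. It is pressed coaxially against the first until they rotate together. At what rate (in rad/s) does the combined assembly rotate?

|ω_f| ≈ 1.38 rad/s

No external torque acts about the common axis, so total angular momentum is conserved.
Moments of inertia: I_A = (1.07)(0.236)² = 0.05959 kg·m²; I_B = ½(35.9)(0.319)² = 1.827 kg·m².
Taking A's sense as positive: L = (0.05959)(43.7) = 2.604 kg·m²·rad/s.
Combined I = 0.05959 + 1.827 = 1.886 kg·m².
ω_f = L / I = 2.604 / 1.886 = 1.381 rad/s.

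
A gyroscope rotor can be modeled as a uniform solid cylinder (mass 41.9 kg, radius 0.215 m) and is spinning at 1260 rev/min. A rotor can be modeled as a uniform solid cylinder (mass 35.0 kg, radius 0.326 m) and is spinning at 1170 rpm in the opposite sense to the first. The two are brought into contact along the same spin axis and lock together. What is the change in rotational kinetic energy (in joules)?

The coupling torques are internal; angular momentum about the shared axis is conserved.
Moments of inertia: I_A = ½(41.9)(0.215)² = 0.9684 kg·m²; I_B = ½(35.0)(0.326)² = 1.860 kg·m².
Taking A's sense as positive: L = (0.9684)(1260) − (1.860)(1170) = -955.8 kg·m²·rpm.
Combined I = 0.9684 + 1.860 = 2.828 kg·m².
ω_f = L / I = -955.8 / 2.828 = -337.9 rpm.
KE_i = ½ΣIω² = 22390 J; KE_f = ½(2.828)(35.39)² = 1771 J.

ΔKE ≈ -20600 J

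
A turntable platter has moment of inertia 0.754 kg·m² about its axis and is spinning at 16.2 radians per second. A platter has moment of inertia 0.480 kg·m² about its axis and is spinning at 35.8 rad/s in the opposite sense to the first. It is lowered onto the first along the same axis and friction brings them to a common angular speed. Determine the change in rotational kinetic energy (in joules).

The coupling torques are internal; angular momentum about the shared axis is conserved.
Taking A's sense as positive: L = (0.7540)(16.2) − (0.4800)(35.8) = -4.969 kg·m²·rad/s.
Combined I = 0.7540 + 0.4800 = 1.234 kg·m².
ω_f = L / I = -4.969 / 1.234 = -4.027 rad/s.
KE_i = ½ΣIω² = 406.5 J; KE_f = ½(1.234)(4.027)² = 10.01 J.

ΔKE ≈ -397 J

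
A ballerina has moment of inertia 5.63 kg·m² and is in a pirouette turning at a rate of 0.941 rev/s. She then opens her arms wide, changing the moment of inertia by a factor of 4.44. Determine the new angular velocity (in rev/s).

ω₂ ≈ 0.212 rev/s

With no external torque about the axis, L is conserved: I₁ω₁ = I₂ω₂.
I₂ = 4.44 × 5.63 = 25.00 kg·m².
ω₂ = I₁ω₁ / I₂ = (5.630)(0.941 rev/s) / (25.00) = 0.2119 rev/s.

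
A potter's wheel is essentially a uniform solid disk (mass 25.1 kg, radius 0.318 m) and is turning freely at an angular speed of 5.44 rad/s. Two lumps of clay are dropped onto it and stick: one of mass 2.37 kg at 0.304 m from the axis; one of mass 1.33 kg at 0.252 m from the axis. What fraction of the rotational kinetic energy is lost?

The added mass arrives with no angular momentum about the axis, and any external torque about the axis is negligible, so the system's angular momentum is conserved.
I_p = ½(25.1)(0.318)² = 1.269 kg·m².
Added inertia Σmr² = (2.37)(0.304)² + (1.33)(0.252)² = 0.3035 kg·m²; I_f = 1.269 + 0.3035 = 1.573 kg·m².
ω_f = I_p ω_i / I_f = (1.269)(5.44) / 1.573 = 4.390 rad/s.
KE_i = ½(1.269)(5.440 rad/s)² = 18.78 J; KE_f = ½(1.573)(4.390)² = 15.15 J.
Fraction lost = 0.1930.

fraction ≈ 0.193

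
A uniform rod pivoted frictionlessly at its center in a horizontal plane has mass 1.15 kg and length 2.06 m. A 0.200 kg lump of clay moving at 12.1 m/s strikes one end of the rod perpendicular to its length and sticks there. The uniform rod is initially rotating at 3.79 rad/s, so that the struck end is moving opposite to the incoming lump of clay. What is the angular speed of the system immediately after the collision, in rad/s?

|ω_f| ≈ 1.54 rad/s

The axle reaction passes through the pivot and exerts no torque about it; angular momentum about the pivot is conserved through the impact.
I_p = (1/12)(1.15)(2.06)² = 0.4067 kg·m². Taking the sense of the lump of clay's angular momentum as positive, L_{lump} = m v R = (0.200)(12.1)(2.06/2) = 2.493 kg·m²/s.
L_i = −I_p ω_p + m v R = −(0.4067)(3.79) + 2.493 = 0.9513 kg·m²/s.
After sticking, I_f = I_p + m R² = 0.4067 + (0.200)(2.06/2)² = 0.6189 kg·m².
ω_f = L_i / I_f = 0.9513 / 0.6189 = 1.537 rad/s.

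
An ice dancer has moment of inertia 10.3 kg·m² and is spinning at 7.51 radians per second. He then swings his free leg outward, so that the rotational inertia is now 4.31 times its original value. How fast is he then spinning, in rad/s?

ω₂ ≈ 1.74 rad/s

Angular momentum about the spin axis is conserved since the torque about it is zero.
I₂ = 4.31 × 10.3 = 44.39 kg·m².
ω₂ = I₁ω₁ / I₂ = (10.30)(7.51 rad/s) / (44.39) = 1.742 rad/s.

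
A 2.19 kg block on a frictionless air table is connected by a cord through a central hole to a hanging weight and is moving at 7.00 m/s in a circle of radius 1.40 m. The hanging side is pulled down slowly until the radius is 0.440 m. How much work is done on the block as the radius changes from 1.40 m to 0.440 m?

W ≈ 490 J

Central (radial) force ⇒ zero torque about the center ⇒ m v r is constant.
v₂ = v₁ r₁ / r₂ = (7.00)(1.40) / (0.440) = 22.27 m/s.
W = ΔKE = ½m(v₂² − v₁²) = 489.5 J.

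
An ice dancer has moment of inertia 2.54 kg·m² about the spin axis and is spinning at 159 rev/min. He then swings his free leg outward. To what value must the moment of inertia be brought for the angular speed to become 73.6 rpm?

I₂ ≈ 5.49 kg·m²

With no external torque about the axis, L is conserved: I₁ω₁ = I₂ω₂.
I₂ = I₁ω₁ / ω₂ = (2.54)(159) / (73.6) = 5.487 kg·m².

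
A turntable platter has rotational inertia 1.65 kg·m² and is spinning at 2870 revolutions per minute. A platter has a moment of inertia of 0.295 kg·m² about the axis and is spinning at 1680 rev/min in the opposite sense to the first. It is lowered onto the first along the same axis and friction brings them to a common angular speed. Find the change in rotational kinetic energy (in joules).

No external torque acts about the common axis, so total angular momentum is conserved.
Taking A's sense as positive: L = (1.650)(2870) − (0.2950)(1680) = 4240 kg·m²·rpm.
Combined I = 1.650 + 0.2950 = 1.945 kg·m².
ω_f = L / I = 4240 / 1.945 = 2180 rpm.
KE_i = ½ΣIω² = 79090 J; KE_f = ½(1.945)(228.3)² = 50680 J.

ΔKE ≈ -28400 J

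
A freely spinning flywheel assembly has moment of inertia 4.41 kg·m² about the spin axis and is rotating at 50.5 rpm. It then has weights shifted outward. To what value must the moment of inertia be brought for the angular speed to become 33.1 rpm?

No external torque acts about the spin axis, so angular momentum is conserved.
I₂ = I₁ω₁ / ω₂ = (4.41)(50.5) / (33.1) = 6.728 kg·m².

I₂ ≈ 6.73 kg·m²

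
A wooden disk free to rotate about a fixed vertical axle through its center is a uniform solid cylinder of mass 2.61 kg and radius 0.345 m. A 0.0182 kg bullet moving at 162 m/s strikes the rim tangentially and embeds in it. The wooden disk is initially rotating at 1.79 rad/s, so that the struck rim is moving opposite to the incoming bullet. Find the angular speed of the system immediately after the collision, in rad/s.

|ω_f| ≈ 4.69 rad/s

About the axle the impulsive forces during the collision are internal, so angular momentum about that axis is conserved.
I_p = ½(2.61)(0.345)² = 0.1553 kg·m². Taking the sense of the bullet's angular momentum as positive, L_{bullet} = m v R = (0.0182)(162)(0.345) = 1.017 kg·m²/s.
L_i = −I_p ω_p + m v R = −(0.1553)(1.79) + 1.017 = 0.7392 kg·m²/s.
After sticking, I_f = I_p + m R² = 0.1553 + (0.0182)(0.345)² = 0.1575 kg·m².
ω_f = L_i / I_f = 0.7392 / 0.1575 = 4.693 rad/s.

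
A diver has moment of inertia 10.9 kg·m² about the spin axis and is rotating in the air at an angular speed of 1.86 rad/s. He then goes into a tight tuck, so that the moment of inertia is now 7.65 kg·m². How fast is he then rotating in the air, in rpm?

With no external torque about the axis, L is conserved: I₁ω₁ = I₂ω₂.
ω₂ = I₁ω₁ / I₂ = (10.90)(1.86 rad/s) / (7.650) = 2.650 rad/s = 25.31 rpm.

ω₂ ≈ 25.3 rpm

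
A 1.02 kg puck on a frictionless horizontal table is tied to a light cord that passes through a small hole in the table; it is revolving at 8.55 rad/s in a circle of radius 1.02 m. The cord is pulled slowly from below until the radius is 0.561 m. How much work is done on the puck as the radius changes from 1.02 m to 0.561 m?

The constraining force is radial, so m r² ω about the center is conserved.
ω₂ = ω₁ (r₁/r₂)² = (8.55)(1.02/0.561)² = 28.26 rad/s.
W = ΔKE = ½m(v₂² − v₁²) = 89.44 J.

W ≈ 89.4 J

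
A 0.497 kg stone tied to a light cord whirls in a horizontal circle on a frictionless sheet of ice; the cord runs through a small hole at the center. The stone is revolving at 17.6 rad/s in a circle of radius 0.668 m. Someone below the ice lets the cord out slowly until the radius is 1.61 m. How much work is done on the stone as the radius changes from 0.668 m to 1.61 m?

No torque about the axis ⇒ m r₁² ω₁ = m r₂² ω₂.
ω₂ = ω₁ (r₁/r₂)² = (17.6)(0.668/1.61)² = 3.030 rad/s.
W = ΔKE = ½m(v₂² − v₁²) = -28.44 J.

W ≈ -28.4 J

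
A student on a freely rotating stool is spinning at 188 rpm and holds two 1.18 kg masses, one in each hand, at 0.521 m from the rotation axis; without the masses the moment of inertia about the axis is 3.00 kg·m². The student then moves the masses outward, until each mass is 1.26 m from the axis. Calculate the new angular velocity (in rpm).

No external torque acts about the spin axis, so angular momentum is conserved.
I₁ = 3.00 + 2(1.18)(0.521)² = 3.641 kg·m²; I₂ = 3.00 + 2(1.18)(1.26)² = 6.747 kg·m².
ω₂ = I₁ω₁ / I₂ = (3.641)(188 rpm) / (6.747) = 101.4 rpm.

ω₂ ≈ 101 rpm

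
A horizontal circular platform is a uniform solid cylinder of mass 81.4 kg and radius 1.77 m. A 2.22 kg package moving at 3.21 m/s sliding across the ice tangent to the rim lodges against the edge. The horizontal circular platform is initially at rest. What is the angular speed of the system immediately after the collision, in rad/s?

|ω_f| ≈ 0.0938 rad/s

About the central axle the impulsive forces during the collision are internal, so angular momentum about that axis is conserved.
I_p = ½(81.4)(1.77)² = 127.5 kg·m². Taking the sense of the package's angular momentum as positive, L_{package} = m v R = (2.22)(3.21)(1.77) = 12.61 kg·m²/s.
L_i = 0 + 12.61 = 12.61 kg·m²/s.
After sticking, I_f = I_p + m R² = 127.5 + (2.22)(1.77)² = 134.5 kg·m².
ω_f = L_i / I_f = 12.61 / 134.5 = 0.09380 rad/s.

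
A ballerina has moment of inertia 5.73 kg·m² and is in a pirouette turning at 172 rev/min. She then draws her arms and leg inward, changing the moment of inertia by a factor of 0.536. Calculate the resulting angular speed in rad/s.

ω₂ ≈ 33.6 rad/s

Angular momentum about the spin axis is conserved since the torque about it is zero.
I₂ = 0.536 × 5.73 = 3.071 kg·m².
ω₂ = I₁ω₁ / I₂ = (5.730)(172 rpm) / (3.071) = 320.9 rpm = 33.60 rad/s.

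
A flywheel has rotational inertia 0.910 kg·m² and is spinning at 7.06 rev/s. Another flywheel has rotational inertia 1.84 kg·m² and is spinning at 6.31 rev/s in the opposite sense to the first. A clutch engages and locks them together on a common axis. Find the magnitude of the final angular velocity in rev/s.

No external torque acts about the common axis, so total angular momentum is conserved.
Taking A's sense as positive: L = (0.9100)(7.06) − (1.840)(6.31) = -5.186 kg·m²·rev/s.
Combined I = 0.9100 + 1.840 = 2.750 kg·m².
ω_f = L / I = -5.186 / 2.750 = -1.886 rev/s.

|ω_f| ≈ 1.89 rev/s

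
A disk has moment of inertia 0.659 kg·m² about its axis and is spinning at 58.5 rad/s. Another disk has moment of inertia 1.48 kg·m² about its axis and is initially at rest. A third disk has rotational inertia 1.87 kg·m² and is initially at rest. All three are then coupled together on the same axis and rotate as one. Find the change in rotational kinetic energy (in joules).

ΔKE ≈ -942 J

No external torque acts about the common axis, so total angular momentum is conserved.
Taking A's sense as positive: L = (0.6590)(58.5) = 38.55 kg·m²·rad/s.
Combined I = 0.6590 + 1.480 + 1.870 = 4.009 kg·m².
ω_f = L / I = 38.55 / 4.009 = 9.616 rad/s.
KE_i = ½ΣIω² = 1128 J; KE_f = ½(4.009)(9.616)² = 185.4 J.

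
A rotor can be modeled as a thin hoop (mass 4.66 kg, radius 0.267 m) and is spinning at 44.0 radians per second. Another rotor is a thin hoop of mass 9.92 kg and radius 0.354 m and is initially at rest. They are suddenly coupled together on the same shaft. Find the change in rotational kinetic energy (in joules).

No external torque acts about the common axis, so total angular momentum is conserved.
Moments of inertia: I_A = (4.66)(0.267)² = 0.3322 kg·m²; I_B = (9.92)(0.354)² = 1.243 kg·m².
Taking A's sense as positive: L = (0.3322)(44.0) = 14.62 kg·m²·rad/s.
Combined I = 0.3322 + 1.243 = 1.575 kg·m².
ω_f = L / I = 14.62 / 1.575 = 9.279 rad/s.
KE_i = ½ΣIω² = 321.6 J; KE_f = ½(1.575)(9.279)² = 67.81 J.

ΔKE ≈ -254 J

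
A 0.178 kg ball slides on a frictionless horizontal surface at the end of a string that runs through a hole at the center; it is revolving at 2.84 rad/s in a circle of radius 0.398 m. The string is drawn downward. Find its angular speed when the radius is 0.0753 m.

ω₂ ≈ 79.3 rad/s

No torque about the axis ⇒ m r₁² ω₁ = m r₂² ω₂.
ω₂ = ω₁ (r₁/r₂)² = (2.84)(0.398/0.0753)² = 79.34 rad/s.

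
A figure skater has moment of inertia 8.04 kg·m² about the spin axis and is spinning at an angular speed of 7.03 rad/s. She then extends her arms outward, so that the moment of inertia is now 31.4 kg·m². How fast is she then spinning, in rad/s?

With no external torque about the axis, L is conserved: I₁ω₁ = I₂ω₂.
ω₂ = I₁ω₁ / I₂ = (8.040)(7.03 rad/s) / (31.40) = 1.800 rad/s.

ω₂ ≈ 1.80 rad/s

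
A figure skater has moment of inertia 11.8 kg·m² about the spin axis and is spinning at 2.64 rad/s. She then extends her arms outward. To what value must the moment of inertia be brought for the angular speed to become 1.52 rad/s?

No external torque acts about the spin axis, so angular momentum is conserved.
I₂ = I₁ω₁ / ω₂ = (11.8)(2.64) / (1.52) = 20.49 kg·m².

I₂ ≈ 20.5 kg·m²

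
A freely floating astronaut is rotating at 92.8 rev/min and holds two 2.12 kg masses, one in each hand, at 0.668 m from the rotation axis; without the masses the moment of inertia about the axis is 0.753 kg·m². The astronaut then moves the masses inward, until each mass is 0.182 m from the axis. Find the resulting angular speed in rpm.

ω₂ ≈ 275 rpm

Angular momentum about the spin axis is conserved since the torque about it is zero.
I₁ = 0.753 + 2(2.12)(0.668)² = 2.645 kg·m²; I₂ = 0.753 + 2(2.12)(0.182)² = 0.8934 kg·m².
ω₂ = I₁ω₁ / I₂ = (2.645)(92.8 rpm) / (0.8934) = 274.7 rpm.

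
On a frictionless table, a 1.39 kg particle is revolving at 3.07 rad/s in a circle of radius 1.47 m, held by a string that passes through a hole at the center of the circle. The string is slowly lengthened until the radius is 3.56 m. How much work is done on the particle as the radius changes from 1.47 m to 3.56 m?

The constraining force is radial, so m r² ω about the center is conserved.
ω₂ = ω₁ (r₁/r₂)² = (3.07)(1.47/3.56)² = 0.5234 rad/s.
W = ΔKE = ½m(v₂² − v₁²) = -11.74 J.

W ≈ -11.7 J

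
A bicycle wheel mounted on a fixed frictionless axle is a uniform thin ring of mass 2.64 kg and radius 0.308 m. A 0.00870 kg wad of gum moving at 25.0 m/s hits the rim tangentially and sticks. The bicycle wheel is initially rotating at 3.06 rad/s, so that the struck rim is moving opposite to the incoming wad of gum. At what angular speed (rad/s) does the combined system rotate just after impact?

The axle reaction passes through the axle and exerts no torque about it; angular momentum about the axle is conserved through the impact.
I_p = (2.64)(0.308)² = 0.2504 kg·m². Taking the sense of the wad of gum's angular momentum as positive, L_{wad} = m v R = (0.00870)(25.0)(0.308) = 0.06699 kg·m²/s.
L_i = −I_p ω_p + m v R = −(0.2504)(3.06) + 0.06699 = -0.6994 kg·m²/s.
After sticking, I_f = I_p + m R² = 0.2504 + (0.00870)(0.308)² = 0.2513 kg·m².
ω_f = L_i / I_f = -0.6994 / 0.2513 = -2.783 rad/s.

|ω_f| ≈ 2.78 rad/s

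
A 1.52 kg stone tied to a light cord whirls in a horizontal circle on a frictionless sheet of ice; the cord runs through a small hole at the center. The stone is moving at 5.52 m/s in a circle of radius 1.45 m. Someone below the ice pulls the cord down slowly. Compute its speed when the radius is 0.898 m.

The only horizontal force on the mass is along the cord (radial), so it exerts no torque about the hole and angular momentum m v r is conserved.
v₂ = v₁ r₁ / r₂ = (5.52)(1.45) / (0.898) = 8.913 m/s.

v₂ ≈ 8.91 m/s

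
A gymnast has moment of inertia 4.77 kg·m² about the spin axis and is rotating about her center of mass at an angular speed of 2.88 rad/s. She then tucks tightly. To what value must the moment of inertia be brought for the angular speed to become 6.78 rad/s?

I₂ ≈ 2.03 kg·m²

No external torque acts about the spin axis, so angular momentum is conserved.
I₂ = I₁ω₁ / ω₂ = (4.77)(2.88) / (6.78) = 2.026 kg·m².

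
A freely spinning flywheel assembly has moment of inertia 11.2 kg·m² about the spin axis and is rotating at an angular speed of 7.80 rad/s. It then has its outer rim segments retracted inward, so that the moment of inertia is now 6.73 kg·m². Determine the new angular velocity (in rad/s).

With no external torque about the axis, L is conserved: I₁ω₁ = I₂ω₂.
ω₂ = I₁ω₁ / I₂ = (11.20)(7.80 rad/s) / (6.730) = 12.98 rad/s.

ω₂ ≈ 13.0 rad/s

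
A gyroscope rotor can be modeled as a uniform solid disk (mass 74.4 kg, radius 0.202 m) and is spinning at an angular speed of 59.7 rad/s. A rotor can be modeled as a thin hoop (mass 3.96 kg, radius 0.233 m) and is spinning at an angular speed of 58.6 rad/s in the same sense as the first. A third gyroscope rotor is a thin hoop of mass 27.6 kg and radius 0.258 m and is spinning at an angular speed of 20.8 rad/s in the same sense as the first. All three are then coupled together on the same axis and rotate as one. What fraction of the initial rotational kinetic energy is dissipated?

fraction ≈ 0.193

The coupling torques are internal; angular momentum about the shared axis is conserved.
Moments of inertia: I_A = ½(74.4)(0.202)² = 1.518 kg·m²; I_B = (3.96)(0.233)² = 0.2150 kg·m²; I_C = (27.6)(0.258)² = 1.837 kg·m².
Taking A's sense as positive: L = (1.518)(59.7) + (0.2150)(58.6) + (1.837)(20.8) = 141.4 kg·m²·rad/s.
Combined I = 1.518 + 0.2150 + 1.837 = 3.570 kg·m².
ω_f = L / I = 141.4 / 3.570 = 39.62 rad/s.
KE_i = ½ΣIω² = 3472 J; KE_f = ½(3.570)(39.62)² = 2801 J.
Fraction dissipated = (KE_i − KE_f)/KE_i = 0.1930.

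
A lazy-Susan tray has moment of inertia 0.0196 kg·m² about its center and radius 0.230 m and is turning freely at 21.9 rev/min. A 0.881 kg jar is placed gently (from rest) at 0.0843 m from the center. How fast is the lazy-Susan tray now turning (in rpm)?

ω_f ≈ 16.6 rpm

No external torque acts about the center; L_before = L_after.
Added inertia Σmr² = (0.881)(0.0843)² = 0.006261 kg·m²; I_f = 0.01960 + 0.006261 = 0.02586 kg·m².
ω_f = I_p ω_i / I_f = (0.01960)(21.9) / 0.02586 = 16.60 rpm.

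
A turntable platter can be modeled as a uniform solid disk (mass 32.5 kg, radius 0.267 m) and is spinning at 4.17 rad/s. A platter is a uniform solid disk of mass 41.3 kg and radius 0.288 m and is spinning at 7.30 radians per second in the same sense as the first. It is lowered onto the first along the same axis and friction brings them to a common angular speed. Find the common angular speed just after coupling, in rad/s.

No external torque acts about the common axis, so total angular momentum is conserved.
Moments of inertia: I_A = ½(32.5)(0.267)² = 1.158 kg·m²; I_B = ½(41.3)(0.288)² = 1.713 kg·m².
Taking A's sense as positive: L = (1.158)(4.17) + (1.713)(7.30) = 17.33 kg·m²·rad/s.
Combined I = 1.158 + 1.713 = 2.871 kg·m².
ω_f = L / I = 17.33 / 2.871 = 6.037 rad/s.

|ω_f| ≈ 6.04 rad/s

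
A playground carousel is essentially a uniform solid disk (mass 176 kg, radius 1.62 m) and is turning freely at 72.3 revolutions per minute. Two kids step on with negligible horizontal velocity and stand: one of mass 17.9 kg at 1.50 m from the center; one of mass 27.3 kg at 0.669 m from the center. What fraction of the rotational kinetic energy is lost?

The added mass arrives with no angular momentum about the center, and any external torque about the center is negligible, so the system's angular momentum is conserved.
I_p = ½(176)(1.62)² = 230.9 kg·m².
Added inertia Σmr² = (17.9)(1.50)² + (27.3)(0.669)² = 52.49 kg·m²; I_f = 230.9 + 52.49 = 283.4 kg·m².
ω_f = I_p ω_i / I_f = (230.9)(72.3) / 283.4 = 58.91 rpm.
KE_i = ½(230.9)(7.571 rad/s)² = 6619 J; KE_f = ½(283.4)(6.169)² = 5393 J.
Fraction lost = 0.1852.

fraction ≈ 0.185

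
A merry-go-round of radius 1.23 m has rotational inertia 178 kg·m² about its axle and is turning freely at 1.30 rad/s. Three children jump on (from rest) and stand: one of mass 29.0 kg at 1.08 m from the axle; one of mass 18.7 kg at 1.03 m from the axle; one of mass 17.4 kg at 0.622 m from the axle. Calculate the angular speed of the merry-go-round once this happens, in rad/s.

ω_f ≈ 0.971 rad/s

No external torque acts about the axle; L_before = L_after.
Added inertia Σmr² = (29.0)(1.08)² + (18.7)(1.03)² + (17.4)(0.622)² = 60.40 kg·m²; I_f = 178.0 + 60.40 = 238.4 kg·m².
ω_f = I_p ω_i / I_f = (178.0)(1.30) / 238.4 = 0.9707 rad/s.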